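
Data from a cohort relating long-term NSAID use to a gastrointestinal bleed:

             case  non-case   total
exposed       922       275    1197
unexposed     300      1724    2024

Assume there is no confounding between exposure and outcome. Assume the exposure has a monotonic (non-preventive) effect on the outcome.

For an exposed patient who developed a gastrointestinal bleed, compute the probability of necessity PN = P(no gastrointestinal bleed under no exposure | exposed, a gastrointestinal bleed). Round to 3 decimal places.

p₁ = P(outcome | exposed) = 922/1197 = 0.77026
p₀ = P(outcome | unexposed) = 300/2024 = 0.14822
Under exogeneity and monotonicity, PN = (p₁ − p₀)/p₁.
PN = (0.77026 − 0.14822) / 0.77026 ≈ 0.8076

PN ≈ 0.808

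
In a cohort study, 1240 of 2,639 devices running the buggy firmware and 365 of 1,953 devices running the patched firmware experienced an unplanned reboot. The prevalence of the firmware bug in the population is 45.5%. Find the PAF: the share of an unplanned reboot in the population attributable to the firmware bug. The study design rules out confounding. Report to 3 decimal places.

p₁ = P(outcome | exposed) = 1240/2639 = 0.46987
p₀ = P(outcome | unexposed) = 365/1953 = 0.18689
Overall risk P(Y=1) = π·p₁ + (1−π)·p₀ = 0.455×0.46987 + 0.545×0.18689 = 0.31565.
Under exogeneity, PAF = [P(Y=1) − p₀] / P(Y=1).
PAF = (0.31565 − 0.18689) / 0.31565 ≈ 0.4079

PAF ≈ 0.408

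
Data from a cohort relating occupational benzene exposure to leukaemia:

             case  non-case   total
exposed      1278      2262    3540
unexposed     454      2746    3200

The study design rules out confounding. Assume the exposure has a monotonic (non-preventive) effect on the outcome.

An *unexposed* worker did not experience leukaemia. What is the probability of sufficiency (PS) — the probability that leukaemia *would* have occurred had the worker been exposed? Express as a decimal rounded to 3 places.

PS ≈ 0.255

p₁ = P(outcome | exposed) = 1278/3540 = 0.36102
p₀ = P(outcome | unexposed) = 454/3200 = 0.14188
Under exogeneity and monotonicity, PS = (p₁ − p₀) / (1 − p₀).
PS = (0.36102 − 0.14188) / (1 − 0.14188) = 0.21914 / 0.85813 ≈ 0.2554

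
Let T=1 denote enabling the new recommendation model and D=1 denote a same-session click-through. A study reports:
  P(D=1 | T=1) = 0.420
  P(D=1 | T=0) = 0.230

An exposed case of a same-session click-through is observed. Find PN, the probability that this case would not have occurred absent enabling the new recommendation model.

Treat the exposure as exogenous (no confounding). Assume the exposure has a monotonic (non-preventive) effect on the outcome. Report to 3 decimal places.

Let p₁ = 0.42, p₀ = 0.23.
Under exogeneity and monotonicity, PN = (p₁ − p₀) / p₁.
PN = (0.42 − 0.23) / 0.42 = 0.19 / 0.42 ≈ 0.4524

PN ≈ 0.452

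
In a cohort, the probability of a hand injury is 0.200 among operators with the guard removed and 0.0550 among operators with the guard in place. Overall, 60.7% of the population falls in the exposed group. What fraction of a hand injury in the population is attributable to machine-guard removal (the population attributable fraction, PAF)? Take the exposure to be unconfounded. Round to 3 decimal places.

Let p₁ = 0.2, p₀ = 0.055.
Overall risk P(Y=1) = π·p₁ + (1−π)·p₀ = 0.607×0.2 + 0.393×0.055 = 0.14302.
Under exogeneity, PAF = [P(Y=1) − p₀] / P(Y=1).
PAF = (0.14302 − 0.055) / 0.14302 ≈ 0.6154

PAF ≈ 0.615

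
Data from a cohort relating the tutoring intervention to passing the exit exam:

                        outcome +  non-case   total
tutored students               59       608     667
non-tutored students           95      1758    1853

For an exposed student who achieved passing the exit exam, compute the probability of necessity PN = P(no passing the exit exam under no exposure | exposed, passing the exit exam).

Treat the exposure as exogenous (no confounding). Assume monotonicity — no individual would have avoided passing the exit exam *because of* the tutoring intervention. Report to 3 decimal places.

PN ≈ 0.420

p₁ = P(outcome | exposed) = 59/667 = 0.088456
p₀ = P(outcome | unexposed) = 95/1853 = 0.051268
Under exogeneity and monotonicity, PN = (p₁ − p₀) / p₁.
PN = (0.088456 − 0.051268) / 0.088456 = 0.037188 / 0.088456 ≈ 0.4204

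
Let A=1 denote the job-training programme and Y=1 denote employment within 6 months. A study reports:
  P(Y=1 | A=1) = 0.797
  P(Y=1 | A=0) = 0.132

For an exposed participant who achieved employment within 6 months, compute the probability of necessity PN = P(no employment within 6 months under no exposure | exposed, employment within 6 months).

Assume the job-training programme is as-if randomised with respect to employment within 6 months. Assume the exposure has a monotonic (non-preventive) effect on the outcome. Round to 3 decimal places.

PN ≈ 0.834

Let p₁ = 0.797, p₀ = 0.132.
Under exogeneity and monotonicity, PN = (p₁ − p₀) / p₁.
PN = (0.797 − 0.132) / 0.797 = 0.665 / 0.797 ≈ 0.8344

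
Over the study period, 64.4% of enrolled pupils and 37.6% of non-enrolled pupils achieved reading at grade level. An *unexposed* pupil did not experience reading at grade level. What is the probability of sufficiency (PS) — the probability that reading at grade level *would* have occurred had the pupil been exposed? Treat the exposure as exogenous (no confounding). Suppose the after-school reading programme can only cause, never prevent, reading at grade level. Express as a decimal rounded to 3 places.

p₁ = 0.644, p₀ = 0.376.
Under exogeneity and monotonicity, PS = (p₁ − p₀) / (1 − p₀).
PS = (0.644 − 0.376) / (1 − 0.376) = 0.268 / 0.624 ≈ 0.4295

PS ≈ 0.429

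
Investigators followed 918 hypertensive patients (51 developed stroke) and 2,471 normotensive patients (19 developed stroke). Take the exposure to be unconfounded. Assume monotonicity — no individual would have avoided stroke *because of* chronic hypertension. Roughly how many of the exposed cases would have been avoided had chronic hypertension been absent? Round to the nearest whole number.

p₁ = P(outcome | exposed) = 51/918 = 0.055556
p₀ = P(outcome | unexposed) = 19/2471 = 0.0076892
PN = (p₁ − p₀)/p₁ = (0.055556 − 0.0076892) / 0.055556 ≈ 0.86159.
Attributable cases ≈ PN × (exposed cases) = 0.86159 × 51 ≈ 43.94.

about 44 cases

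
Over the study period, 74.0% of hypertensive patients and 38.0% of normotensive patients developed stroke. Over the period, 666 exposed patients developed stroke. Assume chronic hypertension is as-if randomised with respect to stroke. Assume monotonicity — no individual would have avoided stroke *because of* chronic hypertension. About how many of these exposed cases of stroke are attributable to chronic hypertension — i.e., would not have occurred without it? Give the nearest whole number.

about 324 cases

p₁ = 0.74, p₀ = 0.38.
PN = (p₁ − p₀)/p₁ = (0.74 − 0.38) / 0.74 ≈ 0.48649.
Attributable cases ≈ PN × (exposed cases) = 0.48649 × 666 ≈ 324.00.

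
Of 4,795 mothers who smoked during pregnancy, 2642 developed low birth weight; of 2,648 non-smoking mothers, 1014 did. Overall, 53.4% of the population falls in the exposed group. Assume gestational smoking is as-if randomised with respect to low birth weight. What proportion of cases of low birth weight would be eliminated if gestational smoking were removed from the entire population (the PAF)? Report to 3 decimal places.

p₁ = P(outcome | exposed) = 2642/4795 = 0.55099
p₀ = P(outcome | unexposed) = 1014/2648 = 0.38293
Overall risk P(Y=1) = π·p₁ + (1−π)·p₀ = 0.534×0.55099 + 0.466×0.38293 = 0.47267.
Under exogeneity, PAF = [P(Y=1) − p₀] / P(Y=1).
PAF = (0.47267 − 0.38293) / 0.47267 ≈ 0.1899

PAF ≈ 0.190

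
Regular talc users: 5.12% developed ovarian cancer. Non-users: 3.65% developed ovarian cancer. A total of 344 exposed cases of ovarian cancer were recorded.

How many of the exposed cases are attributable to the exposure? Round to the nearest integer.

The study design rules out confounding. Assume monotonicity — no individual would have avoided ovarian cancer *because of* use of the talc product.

about 99 cases

p₁ = 0.0512, p₀ = 0.0365.
PN = (p₁ − p₀)/p₁ = (0.0512 − 0.0365) / 0.0512 ≈ 0.28711.
Attributable cases ≈ PN × (exposed cases) = 0.28711 × 344 ≈ 98.77.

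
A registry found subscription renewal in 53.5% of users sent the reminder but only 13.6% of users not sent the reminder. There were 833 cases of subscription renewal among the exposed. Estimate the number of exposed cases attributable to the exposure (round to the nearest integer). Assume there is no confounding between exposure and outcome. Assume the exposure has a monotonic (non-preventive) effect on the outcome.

about 621 cases

p₁ = 0.535, p₀ = 0.136.
PN = (p₁ − p₀)/p₁ = (0.535 − 0.136) / 0.535 ≈ 0.74579.
Attributable cases ≈ PN × (exposed cases) = 0.74579 × 833 ≈ 621.25.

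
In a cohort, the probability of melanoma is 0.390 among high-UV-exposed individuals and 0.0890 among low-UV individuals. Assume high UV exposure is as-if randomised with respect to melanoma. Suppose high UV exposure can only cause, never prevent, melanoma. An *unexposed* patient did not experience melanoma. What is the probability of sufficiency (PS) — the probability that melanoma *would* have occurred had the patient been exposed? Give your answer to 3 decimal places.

PS ≈ 0.330

Let p₁ = 0.39, p₀ = 0.089.
Under exogeneity and monotonicity, PS = (p₁ − p₀) / (1 − p₀).
PS = (0.39 − 0.089) / (1 − 0.089) = 0.301 / 0.911 ≈ 0.3304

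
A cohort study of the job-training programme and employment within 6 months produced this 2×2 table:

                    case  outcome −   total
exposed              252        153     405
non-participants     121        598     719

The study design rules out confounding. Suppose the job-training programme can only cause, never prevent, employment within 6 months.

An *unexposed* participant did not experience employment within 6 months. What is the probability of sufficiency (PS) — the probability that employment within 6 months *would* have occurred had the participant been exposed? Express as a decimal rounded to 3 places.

p₁ = P(outcome | exposed) = 252/405 = 0.62222
p₀ = P(outcome | unexposed) = 121/719 = 0.16829
Under exogeneity and monotonicity, PS = (p₁ − p₀)/(1 − p₀).
PS = (0.62222 − 0.16829) / 0.83171 ≈ 0.5458

PS ≈ 0.546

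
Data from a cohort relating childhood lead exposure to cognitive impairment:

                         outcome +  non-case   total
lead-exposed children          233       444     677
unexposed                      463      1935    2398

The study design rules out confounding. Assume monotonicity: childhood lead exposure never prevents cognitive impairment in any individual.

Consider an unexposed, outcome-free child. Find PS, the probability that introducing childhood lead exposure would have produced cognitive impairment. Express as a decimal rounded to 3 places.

PS ≈ 0.187

p₁ = P(outcome | exposed) = 233/677 = 0.34417
p₀ = P(outcome | unexposed) = 463/2398 = 0.19308
Under exogeneity and monotonicity, PS = (p₁ − p₀)/(1 − p₀).
PS = (0.34417 − 0.19308) / 0.80692 ≈ 0.1872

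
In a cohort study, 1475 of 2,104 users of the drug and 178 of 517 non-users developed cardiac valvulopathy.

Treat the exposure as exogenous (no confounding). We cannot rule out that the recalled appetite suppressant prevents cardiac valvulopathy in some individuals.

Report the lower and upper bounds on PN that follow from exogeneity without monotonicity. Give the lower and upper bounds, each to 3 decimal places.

p₁ = P(outcome | exposed) = 1475/2104 = 0.70105
p₀ = P(outcome | unexposed) = 178/517 = 0.34429
Under exogeneity alone the bounds on PN are max{0,(p₁−p₀)/p₁} ≤ PN ≤ min{1,(1−p₀)/p₁}.
  lower = (p₁ − p₀)/p₁ = 0.35675 / 0.70105 ≈ 0.5089
  upper = min{1, (1 − p₀)/p₁} = 0.65571 / 0.70105 ≈ 0.9353

0.509 ≤ PN ≤ 0.935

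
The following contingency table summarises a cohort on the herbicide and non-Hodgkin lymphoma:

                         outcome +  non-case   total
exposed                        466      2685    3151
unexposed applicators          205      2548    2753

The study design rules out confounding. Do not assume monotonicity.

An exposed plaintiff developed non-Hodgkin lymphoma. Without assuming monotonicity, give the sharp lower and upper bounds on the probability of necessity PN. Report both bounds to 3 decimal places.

0.496 ≤ PN ≤ 1.000

p₁ = P(outcome | exposed) = 466/3151 = 0.14789
p₀ = P(outcome | unexposed) = 205/2753 = 0.074464
Under exogeneity alone the bounds on PN are max{0,(p₁−p₀)/p₁} ≤ PN ≤ min{1,(1−p₀)/p₁}.
  lower = (p₁ − p₀)/p₁ = 0.073425 / 0.14789 ≈ 0.4965
  upper = min{1, (1 − p₀)/p₁} = 0.92554 / 0.14789 ≈ 6.2583 → capped at 1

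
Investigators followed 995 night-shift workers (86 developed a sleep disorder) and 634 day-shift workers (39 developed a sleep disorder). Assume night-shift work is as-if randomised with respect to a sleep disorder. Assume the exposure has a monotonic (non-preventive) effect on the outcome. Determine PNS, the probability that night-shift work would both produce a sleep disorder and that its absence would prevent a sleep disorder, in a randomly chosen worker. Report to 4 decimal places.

PNS ≈ 0.0249

p₁ = P(outcome | exposed) = 86/995 = 0.086432
p₀ = P(outcome | unexposed) = 39/634 = 0.061514
Under exogeneity and monotonicity, PNS = p₁ − p₀.
PNS = 0.086432 − 0.061514 = 0.024918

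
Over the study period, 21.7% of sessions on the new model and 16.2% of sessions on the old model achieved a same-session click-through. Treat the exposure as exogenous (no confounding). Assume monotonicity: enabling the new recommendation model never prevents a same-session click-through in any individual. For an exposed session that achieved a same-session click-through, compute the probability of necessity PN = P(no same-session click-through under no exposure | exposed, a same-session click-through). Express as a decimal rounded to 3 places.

p₁ = 0.217, p₀ = 0.162.
Under exogeneity and monotonicity, PN = (p₁ − p₀) / p₁.
PN = (0.217 − 0.162) / 0.217 = 0.055 / 0.217 ≈ 0.2535

PN ≈ 0.253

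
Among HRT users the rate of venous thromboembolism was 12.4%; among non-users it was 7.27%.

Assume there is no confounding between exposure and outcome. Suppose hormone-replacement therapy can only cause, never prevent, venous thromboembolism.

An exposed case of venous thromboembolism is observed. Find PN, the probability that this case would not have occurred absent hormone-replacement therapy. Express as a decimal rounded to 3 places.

p₁ = 0.124, p₀ = 0.0727.
Under exogeneity and monotonicity, PN = (p₁ − p₀) / p₁.
PN = (0.124 − 0.0727) / 0.124 = 0.0513 / 0.124 ≈ 0.4137

PN ≈ 0.414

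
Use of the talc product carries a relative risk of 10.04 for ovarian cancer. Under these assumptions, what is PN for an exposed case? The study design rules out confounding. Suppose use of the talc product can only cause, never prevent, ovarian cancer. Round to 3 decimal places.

PN ≈ 0.900

Under exogeneity and monotonicity, PN = (RR − 1) / RR = 1 − 1/RR.
PN = (10.04 − 1) / 10.04 = 9.04 / 10.04 ≈ 0.9004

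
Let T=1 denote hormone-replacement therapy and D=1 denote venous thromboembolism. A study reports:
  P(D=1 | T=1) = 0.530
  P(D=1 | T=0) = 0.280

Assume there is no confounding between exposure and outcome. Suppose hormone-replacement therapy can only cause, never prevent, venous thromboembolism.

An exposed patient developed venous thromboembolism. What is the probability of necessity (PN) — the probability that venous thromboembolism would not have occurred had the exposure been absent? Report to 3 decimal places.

PN ≈ 0.472

Let p₁ = 0.53, p₀ = 0.28.
Under exogeneity and monotonicity, PN = (p₁ − p₀) / p₁.
PN = (0.53 − 0.28) / 0.53 = 0.25 / 0.53 ≈ 0.4717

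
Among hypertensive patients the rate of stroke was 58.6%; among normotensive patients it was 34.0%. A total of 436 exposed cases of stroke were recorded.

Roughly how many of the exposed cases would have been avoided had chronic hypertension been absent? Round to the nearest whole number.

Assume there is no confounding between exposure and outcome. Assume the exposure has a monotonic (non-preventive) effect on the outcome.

about 183 cases

p₁ = 0.586, p₀ = 0.34.
PN = (p₁ − p₀)/p₁ = (0.586 − 0.34) / 0.586 ≈ 0.41980.
Attributable cases ≈ PN × (exposed cases) = 0.41980 × 436 ≈ 183.03.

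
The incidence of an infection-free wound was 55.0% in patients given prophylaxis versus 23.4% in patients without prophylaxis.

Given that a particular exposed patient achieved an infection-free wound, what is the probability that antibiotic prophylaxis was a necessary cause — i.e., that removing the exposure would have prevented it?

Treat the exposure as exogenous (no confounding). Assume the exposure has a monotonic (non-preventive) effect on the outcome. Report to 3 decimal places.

PN ≈ 0.575

p₁ = 0.55, p₀ = 0.234.
Under exogeneity and monotonicity, PN = (p₁ − p₀) / p₁.
PN = (0.55 − 0.234) / 0.55 = 0.316 / 0.55 ≈ 0.5745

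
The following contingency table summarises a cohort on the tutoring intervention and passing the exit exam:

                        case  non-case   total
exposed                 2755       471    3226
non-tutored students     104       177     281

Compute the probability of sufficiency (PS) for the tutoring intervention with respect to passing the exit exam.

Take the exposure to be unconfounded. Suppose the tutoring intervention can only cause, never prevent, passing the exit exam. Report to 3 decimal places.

PS ≈ 0.768

p₁ = P(outcome | exposed) = 2755/3226 = 0.854
p₀ = P(outcome | unexposed) = 104/281 = 0.37011
Under exogeneity and monotonicity, PS = (p₁ − p₀) / (1 − p₀).
PS = (0.854 − 0.37011) / (1 − 0.37011) = 0.48389 / 0.62989 ≈ 0.7682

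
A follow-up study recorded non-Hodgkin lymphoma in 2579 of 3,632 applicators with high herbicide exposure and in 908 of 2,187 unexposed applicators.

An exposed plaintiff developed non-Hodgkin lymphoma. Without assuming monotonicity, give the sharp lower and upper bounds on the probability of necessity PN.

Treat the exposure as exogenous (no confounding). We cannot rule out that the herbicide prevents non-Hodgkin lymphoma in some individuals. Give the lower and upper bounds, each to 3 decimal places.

p₁ = P(outcome | exposed) = 2579/3632 = 0.71008
p₀ = P(outcome | unexposed) = 908/2187 = 0.41518
Under exogeneity alone the bounds on PN are max{0,(p₁−p₀)/p₁} ≤ PN ≤ min{1,(1−p₀)/p₁}.
  lower = (p₁ − p₀)/p₁ = 0.2949 / 0.71008 ≈ 0.4153
  upper = min{1, (1 − p₀)/p₁} = 0.58482 / 0.71008 ≈ 0.8236

0.415 ≤ PN ≤ 0.824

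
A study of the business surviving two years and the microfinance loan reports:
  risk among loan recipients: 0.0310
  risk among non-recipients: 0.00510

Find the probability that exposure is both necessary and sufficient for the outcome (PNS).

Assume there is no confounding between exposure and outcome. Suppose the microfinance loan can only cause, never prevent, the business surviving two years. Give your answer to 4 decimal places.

Let p₁ = 0.031, p₀ = 0.0051.
Under exogeneity and monotonicity, PNS = p₁ − p₀.
PNS = 0.031 − 0.0051 = 0.0259

PNS ≈ 0.0259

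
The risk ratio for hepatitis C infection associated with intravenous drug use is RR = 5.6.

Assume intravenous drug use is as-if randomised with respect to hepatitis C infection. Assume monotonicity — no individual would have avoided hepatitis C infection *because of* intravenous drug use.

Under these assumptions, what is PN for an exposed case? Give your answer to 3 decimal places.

PN ≈ 0.821

Under exogeneity and monotonicity, PN = (RR − 1) / RR = 1 − 1/RR.
PN = (5.6 − 1) / 5.6 = 4.6 / 5.6 ≈ 0.8214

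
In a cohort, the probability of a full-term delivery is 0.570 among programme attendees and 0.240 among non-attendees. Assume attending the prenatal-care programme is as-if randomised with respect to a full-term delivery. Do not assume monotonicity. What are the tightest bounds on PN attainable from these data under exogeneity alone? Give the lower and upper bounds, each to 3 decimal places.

0.579 ≤ PN ≤ 1.000

Let p₁ = 0.57, p₀ = 0.24.
Under exogeneity alone the bounds on PN are max{0,(p₁−p₀)/p₁} ≤ PN ≤ min{1,(1−p₀)/p₁}.
  lower = (p₁ − p₀)/p₁ = 0.33 / 0.57 ≈ 0.5789
  upper = min{1, (1 − p₀)/p₁} = 0.76 / 0.57 ≈ 1.3333 → capped at 1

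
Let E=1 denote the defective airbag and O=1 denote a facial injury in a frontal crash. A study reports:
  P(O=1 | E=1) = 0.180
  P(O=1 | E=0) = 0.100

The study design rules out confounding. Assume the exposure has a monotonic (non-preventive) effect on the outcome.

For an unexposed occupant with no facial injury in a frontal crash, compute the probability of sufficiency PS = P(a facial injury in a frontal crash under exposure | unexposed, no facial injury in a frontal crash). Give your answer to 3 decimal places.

PS ≈ 0.089

Let p₁ = 0.18, p₀ = 0.1.
Under exogeneity and monotonicity, PS = (p₁ − p₀) / (1 − p₀).
PS = (0.18 − 0.1) / (1 − 0.1) = 0.08 / 0.9 ≈ 0.0889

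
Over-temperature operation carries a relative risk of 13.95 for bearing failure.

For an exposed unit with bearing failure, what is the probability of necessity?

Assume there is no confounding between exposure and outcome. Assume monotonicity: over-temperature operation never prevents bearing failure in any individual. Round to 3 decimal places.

PN ≈ 0.928

Under exogeneity and monotonicity, PN = (RR − 1) / RR = 1 − 1/RR.
PN = (13.95 − 1) / 13.95 = 12.95 / 13.95 ≈ 0.9283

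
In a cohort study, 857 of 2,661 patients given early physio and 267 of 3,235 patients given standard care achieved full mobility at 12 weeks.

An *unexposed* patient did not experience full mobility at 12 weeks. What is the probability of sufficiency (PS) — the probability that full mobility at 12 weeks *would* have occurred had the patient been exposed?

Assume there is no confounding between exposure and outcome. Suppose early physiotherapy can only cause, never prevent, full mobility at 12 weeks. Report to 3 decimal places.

p₁ = P(outcome | exposed) = 857/2661 = 0.32206
p₀ = P(outcome | unexposed) = 267/3235 = 0.082535
Under exogeneity and monotonicity, PS = (p₁ − p₀) / (1 − p₀).
PS = (0.32206 − 0.082535) / (1 − 0.082535) = 0.23952 / 0.91747 ≈ 0.2611

PS ≈ 0.261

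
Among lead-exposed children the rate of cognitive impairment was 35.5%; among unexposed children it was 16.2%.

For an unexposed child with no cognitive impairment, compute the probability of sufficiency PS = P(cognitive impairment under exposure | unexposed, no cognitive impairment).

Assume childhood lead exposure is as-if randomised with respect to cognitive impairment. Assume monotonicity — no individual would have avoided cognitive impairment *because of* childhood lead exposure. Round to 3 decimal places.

PS ≈ 0.230

p₁ = 0.355, p₀ = 0.162.
Under exogeneity and monotonicity, PS = (p₁ − p₀) / (1 − p₀).
PS = (0.355 − 0.162) / (1 − 0.162) = 0.193 / 0.838 ≈ 0.2303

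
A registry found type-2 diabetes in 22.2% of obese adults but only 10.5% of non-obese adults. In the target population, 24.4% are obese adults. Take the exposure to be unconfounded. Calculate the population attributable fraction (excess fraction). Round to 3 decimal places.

PAF ≈ 0.214

p₁ = 0.222, p₀ = 0.105.
Overall risk P(Y=1) = π·p₁ + (1−π)·p₀ = 0.244×0.222 + 0.756×0.105 = 0.13355.
Under exogeneity, PAF = [P(Y=1) − p₀] / P(Y=1).
PAF = (0.13355 − 0.105) / 0.13355 ≈ 0.2138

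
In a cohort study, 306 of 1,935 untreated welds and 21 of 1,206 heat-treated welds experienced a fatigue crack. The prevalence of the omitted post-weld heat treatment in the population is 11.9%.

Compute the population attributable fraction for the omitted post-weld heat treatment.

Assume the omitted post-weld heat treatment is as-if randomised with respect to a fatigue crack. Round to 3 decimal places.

p₁ = P(outcome | exposed) = 306/1935 = 0.15814
p₀ = P(outcome | unexposed) = 21/1206 = 0.017413
Overall risk P(Y=1) = π·p₁ + (1−π)·p₀ = 0.119×0.15814 + 0.881×0.017413 = 0.034159.
Under exogeneity, PAF = [P(Y=1) − p₀] / P(Y=1).
PAF = (0.034159 − 0.017413) / 0.034159 ≈ 0.4902

PAF ≈ 0.490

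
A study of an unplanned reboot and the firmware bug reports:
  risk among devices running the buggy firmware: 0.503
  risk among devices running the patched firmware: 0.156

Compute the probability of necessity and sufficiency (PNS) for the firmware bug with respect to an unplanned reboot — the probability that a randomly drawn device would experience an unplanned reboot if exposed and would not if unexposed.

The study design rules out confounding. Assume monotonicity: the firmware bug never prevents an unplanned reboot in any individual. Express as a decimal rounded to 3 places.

Let p₁ = 0.503, p₀ = 0.156.
Under exogeneity and monotonicity, PNS = p₁ − p₀.
PNS = 0.503 − 0.156 = 0.347

PNS ≈ 0.347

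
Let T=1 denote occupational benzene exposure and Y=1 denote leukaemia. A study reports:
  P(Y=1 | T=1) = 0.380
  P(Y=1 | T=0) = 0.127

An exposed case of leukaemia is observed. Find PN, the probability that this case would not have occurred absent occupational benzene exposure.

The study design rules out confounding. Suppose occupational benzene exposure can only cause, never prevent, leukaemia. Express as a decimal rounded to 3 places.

PN ≈ 0.666

Let p₁ = 0.38, p₀ = 0.127.
Under exogeneity and monotonicity, PN = (p₁ − p₀) / p₁.
PN = (0.38 − 0.127) / 0.38 = 0.253 / 0.38 ≈ 0.6658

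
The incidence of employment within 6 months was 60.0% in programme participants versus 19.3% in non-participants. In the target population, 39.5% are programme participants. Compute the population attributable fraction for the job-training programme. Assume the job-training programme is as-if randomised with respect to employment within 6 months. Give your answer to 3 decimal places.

PAF ≈ 0.454

p₁ = 0.6, p₀ = 0.193.
Overall risk P(Y=1) = π·p₁ + (1−π)·p₀ = 0.395×0.6 + 0.605×0.193 = 0.35376.
Under exogeneity, PAF = [P(Y=1) − p₀] / P(Y=1).
PAF = (0.35376 − 0.193) / 0.35376 ≈ 0.4544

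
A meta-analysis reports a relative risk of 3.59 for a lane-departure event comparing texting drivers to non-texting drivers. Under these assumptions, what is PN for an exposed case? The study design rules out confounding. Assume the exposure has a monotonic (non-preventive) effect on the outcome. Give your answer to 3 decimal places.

Under exogeneity and monotonicity, PN = (RR − 1) / RR = 1 − 1/RR.
PN = (3.59 − 1) / 3.59 = 2.59 / 3.59 ≈ 0.7214

PN ≈ 0.721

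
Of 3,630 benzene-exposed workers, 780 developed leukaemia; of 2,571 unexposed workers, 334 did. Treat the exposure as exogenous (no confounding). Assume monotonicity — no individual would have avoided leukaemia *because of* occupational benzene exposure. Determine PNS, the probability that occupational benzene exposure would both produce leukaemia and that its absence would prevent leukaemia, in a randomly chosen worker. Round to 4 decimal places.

p₁ = P(outcome | exposed) = 780/3630 = 0.21488
p₀ = P(outcome | unexposed) = 334/2571 = 0.12991
Under exogeneity and monotonicity, PNS = p₁ − p₀.
PNS = 0.21488 − 0.12991 = 0.084965

PNS ≈ 0.0850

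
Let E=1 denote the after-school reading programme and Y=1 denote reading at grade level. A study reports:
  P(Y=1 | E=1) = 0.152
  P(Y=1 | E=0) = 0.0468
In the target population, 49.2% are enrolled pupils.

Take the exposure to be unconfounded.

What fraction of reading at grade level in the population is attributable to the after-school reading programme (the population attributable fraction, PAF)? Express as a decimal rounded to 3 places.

Let p₁ = 0.152, p₀ = 0.0468.
Overall risk P(Y=1) = π·p₁ + (1−π)·p₀ = 0.492×0.152 + 0.508×0.0468 = 0.098558.
Under exogeneity, PAF = [P(Y=1) − p₀] / P(Y=1).
PAF = (0.098558 − 0.0468) / 0.098558 ≈ 0.5252

PAF ≈ 0.525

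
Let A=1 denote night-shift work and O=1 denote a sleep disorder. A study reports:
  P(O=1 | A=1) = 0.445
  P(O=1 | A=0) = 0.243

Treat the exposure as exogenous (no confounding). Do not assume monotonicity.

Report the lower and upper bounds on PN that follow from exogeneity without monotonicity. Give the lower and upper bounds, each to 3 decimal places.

Let p₁ = 0.445, p₀ = 0.243.
Under exogeneity alone the bounds on PN are max{0,(p₁−p₀)/p₁} ≤ PN ≤ min{1,(1−p₀)/p₁}.
  lower = (p₁ − p₀)/p₁ = 0.202 / 0.445 ≈ 0.4539
  upper = min{1, (1 − p₀)/p₁} = 0.757 / 0.445 ≈ 1.7011 → capped at 1

0.454 ≤ PN ≤ 1.000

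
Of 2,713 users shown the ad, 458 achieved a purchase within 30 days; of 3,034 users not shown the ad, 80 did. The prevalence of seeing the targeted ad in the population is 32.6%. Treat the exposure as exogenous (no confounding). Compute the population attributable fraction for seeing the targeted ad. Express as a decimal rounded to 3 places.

PAF ≈ 0.638

p₁ = P(outcome | exposed) = 458/2713 = 0.16882
p₀ = P(outcome | unexposed) = 80/3034 = 0.026368
Overall risk P(Y=1) = π·p₁ + (1−π)·p₀ = 0.326×0.16882 + 0.674×0.026368 = 0.072806.
Under exogeneity, PAF = [P(Y=1) − p₀] / P(Y=1).
PAF = (0.072806 − 0.026368) / 0.072806 ≈ 0.6378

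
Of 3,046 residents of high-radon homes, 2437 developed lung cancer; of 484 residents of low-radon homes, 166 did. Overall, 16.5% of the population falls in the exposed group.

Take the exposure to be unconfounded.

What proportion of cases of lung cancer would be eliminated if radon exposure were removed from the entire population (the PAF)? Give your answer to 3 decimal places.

PAF ≈ 0.180

p₁ = P(outcome | exposed) = 2437/3046 = 0.80007
p₀ = P(outcome | unexposed) = 166/484 = 0.34298
Overall risk P(Y=1) = π·p₁ + (1−π)·p₀ = 0.165×0.80007 + 0.835×0.34298 = 0.4184.
Under exogeneity, PAF = [P(Y=1) − p₀] / P(Y=1).
PAF = (0.4184 − 0.34298) / 0.4184 ≈ 0.1803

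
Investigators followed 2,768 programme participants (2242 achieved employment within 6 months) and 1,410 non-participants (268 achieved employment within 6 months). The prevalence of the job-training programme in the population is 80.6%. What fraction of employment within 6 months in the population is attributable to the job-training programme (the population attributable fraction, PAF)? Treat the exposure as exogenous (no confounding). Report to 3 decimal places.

PAF ≈ 0.724

p₁ = P(outcome | exposed) = 2242/2768 = 0.80997
p₀ = P(outcome | unexposed) = 268/1410 = 0.19007
Overall risk P(Y=1) = π·p₁ + (1−π)·p₀ = 0.806×0.80997 + 0.194×0.19007 = 0.68971.
Under exogeneity, PAF = [P(Y=1) − p₀] / P(Y=1).
PAF = (0.68971 − 0.19007) / 0.68971 ≈ 0.7244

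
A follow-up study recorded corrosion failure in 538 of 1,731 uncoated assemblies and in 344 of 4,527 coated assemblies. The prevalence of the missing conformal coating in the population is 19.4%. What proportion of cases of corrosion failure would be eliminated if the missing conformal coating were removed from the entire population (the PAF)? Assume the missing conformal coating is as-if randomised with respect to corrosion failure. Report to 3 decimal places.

PAF ≈ 0.375

p₁ = P(outcome | exposed) = 538/1731 = 0.3108
p₀ = P(outcome | unexposed) = 344/4527 = 0.075989
Overall risk P(Y=1) = π·p₁ + (1−π)·p₀ = 0.194×0.3108 + 0.806×0.075989 = 0.12154.
Under exogeneity, PAF = [P(Y=1) − p₀] / P(Y=1).
PAF = (0.12154 − 0.075989) / 0.12154 ≈ 0.3748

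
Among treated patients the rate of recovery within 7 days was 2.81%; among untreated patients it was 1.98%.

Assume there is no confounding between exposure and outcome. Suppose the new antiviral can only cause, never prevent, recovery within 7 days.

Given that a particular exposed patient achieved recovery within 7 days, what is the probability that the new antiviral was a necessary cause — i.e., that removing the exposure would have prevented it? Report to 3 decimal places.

PN ≈ 0.295

p₁ = 0.0281, p₀ = 0.0198.
Under exogeneity and monotonicity, PN = (p₁ − p₀) / p₁.
PN = (0.0281 − 0.0198) / 0.0281 = 0.0083 / 0.0281 ≈ 0.2954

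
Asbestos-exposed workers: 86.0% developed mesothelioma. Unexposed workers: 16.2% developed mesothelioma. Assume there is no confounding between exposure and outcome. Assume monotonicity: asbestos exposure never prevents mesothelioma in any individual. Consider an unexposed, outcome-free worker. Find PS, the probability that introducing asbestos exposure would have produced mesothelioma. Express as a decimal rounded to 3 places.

p₁ = 0.86, p₀ = 0.162.
Under exogeneity and monotonicity, PS = (p₁ − p₀) / (1 − p₀).
PS = (0.86 − 0.162) / (1 − 0.162) = 0.698 / 0.838 ≈ 0.8329

PS ≈ 0.833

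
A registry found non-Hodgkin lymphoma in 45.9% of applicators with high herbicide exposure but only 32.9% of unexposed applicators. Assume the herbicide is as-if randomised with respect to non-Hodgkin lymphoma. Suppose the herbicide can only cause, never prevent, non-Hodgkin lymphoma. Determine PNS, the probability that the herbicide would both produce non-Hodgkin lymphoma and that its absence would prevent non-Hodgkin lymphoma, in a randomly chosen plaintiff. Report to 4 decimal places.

p₁ = 0.459, p₀ = 0.329.
Under exogeneity and monotonicity, PNS = p₁ − p₀.
PNS = 0.459 − 0.329 = 0.13

PNS ≈ 0.1300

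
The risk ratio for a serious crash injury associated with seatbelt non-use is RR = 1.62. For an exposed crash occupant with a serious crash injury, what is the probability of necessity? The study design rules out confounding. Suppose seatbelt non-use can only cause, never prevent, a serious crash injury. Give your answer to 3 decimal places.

PN ≈ 0.383

Under exogeneity and monotonicity, PN = (RR − 1) / RR = 1 − 1/RR.
PN = (1.62 − 1) / 1.62 = 0.62 / 1.62 ≈ 0.3827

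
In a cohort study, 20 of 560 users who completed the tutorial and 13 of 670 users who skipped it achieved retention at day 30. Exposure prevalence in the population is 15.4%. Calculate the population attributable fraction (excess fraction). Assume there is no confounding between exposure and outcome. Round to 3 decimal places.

PAF ≈ 0.115

p₁ = P(outcome | exposed) = 20/560 = 0.035714
p₀ = P(outcome | unexposed) = 13/670 = 0.019403
Overall risk P(Y=1) = π·p₁ + (1−π)·p₀ = 0.154×0.035714 + 0.846×0.019403 = 0.021915.
Under exogeneity, PAF = [P(Y=1) − p₀] / P(Y=1).
PAF = (0.021915 − 0.019403) / 0.021915 ≈ 0.1146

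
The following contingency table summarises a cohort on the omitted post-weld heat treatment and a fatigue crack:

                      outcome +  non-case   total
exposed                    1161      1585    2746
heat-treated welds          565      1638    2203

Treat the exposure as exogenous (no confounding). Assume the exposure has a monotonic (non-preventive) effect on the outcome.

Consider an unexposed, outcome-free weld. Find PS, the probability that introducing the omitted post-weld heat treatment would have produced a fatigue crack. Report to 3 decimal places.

p₁ = P(outcome | exposed) = 1161/2746 = 0.4228
p₀ = P(outcome | unexposed) = 565/2203 = 0.25647
Under exogeneity and monotonicity, PS = (p₁ − p₀) / (1 − p₀).
PS = (0.4228 − 0.25647) / (1 − 0.25647) = 0.16633 / 0.74353 ≈ 0.2237

PS ≈ 0.224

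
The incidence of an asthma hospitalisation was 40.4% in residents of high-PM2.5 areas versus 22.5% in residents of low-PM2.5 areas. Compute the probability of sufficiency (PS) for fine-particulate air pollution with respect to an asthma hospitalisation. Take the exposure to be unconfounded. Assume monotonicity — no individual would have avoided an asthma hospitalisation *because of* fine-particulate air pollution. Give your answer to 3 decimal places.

PS ≈ 0.231

p₁ = 0.404, p₀ = 0.225.
Under exogeneity and monotonicity, PS = (p₁ − p₀) / (1 − p₀).
PS = (0.404 − 0.225) / (1 − 0.225) = 0.179 / 0.775 ≈ 0.2310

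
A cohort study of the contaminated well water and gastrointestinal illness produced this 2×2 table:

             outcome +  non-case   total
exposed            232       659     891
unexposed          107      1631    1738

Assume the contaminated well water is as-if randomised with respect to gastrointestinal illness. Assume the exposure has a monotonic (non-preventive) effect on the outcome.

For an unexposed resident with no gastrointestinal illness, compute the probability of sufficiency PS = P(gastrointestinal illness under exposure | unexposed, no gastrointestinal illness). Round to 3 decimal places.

PS ≈ 0.212

p₁ = P(outcome | exposed) = 232/891 = 0.26038
p₀ = P(outcome | unexposed) = 107/1738 = 0.061565
Under exogeneity and monotonicity, PS = (p₁ − p₀) / (1 − p₀).
PS = (0.26038 − 0.061565) / (1 − 0.061565) = 0.19882 / 0.93843 ≈ 0.2119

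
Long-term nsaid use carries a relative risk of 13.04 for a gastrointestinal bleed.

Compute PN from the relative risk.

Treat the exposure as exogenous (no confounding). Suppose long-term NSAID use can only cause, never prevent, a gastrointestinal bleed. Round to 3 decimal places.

PN ≈ 0.923

Under exogeneity and monotonicity, PN = (RR − 1) / RR = 1 − 1/RR.
PN = (13.04 − 1) / 13.04 = 12.04 / 13.04 ≈ 0.9233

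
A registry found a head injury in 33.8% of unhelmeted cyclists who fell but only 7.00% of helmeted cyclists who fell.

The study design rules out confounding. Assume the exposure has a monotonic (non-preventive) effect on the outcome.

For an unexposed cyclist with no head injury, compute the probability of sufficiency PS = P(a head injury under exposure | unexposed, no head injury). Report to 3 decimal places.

p₁ = 0.338, p₀ = 0.07.
Under exogeneity and monotonicity, PS = (p₁ − p₀) / (1 − p₀).
PS = (0.338 − 0.07) / (1 − 0.07) = 0.268 / 0.93 ≈ 0.2882

PS ≈ 0.288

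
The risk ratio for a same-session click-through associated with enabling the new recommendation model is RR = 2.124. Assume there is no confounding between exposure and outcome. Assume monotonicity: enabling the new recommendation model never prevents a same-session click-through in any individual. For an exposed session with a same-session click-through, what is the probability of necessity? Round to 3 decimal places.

Under exogeneity and monotonicity, PN = (RR − 1) / RR = 1 − 1/RR.
PN = (2.124 − 1) / 2.124 = 1.124 / 2.124 ≈ 0.5292

PN ≈ 0.529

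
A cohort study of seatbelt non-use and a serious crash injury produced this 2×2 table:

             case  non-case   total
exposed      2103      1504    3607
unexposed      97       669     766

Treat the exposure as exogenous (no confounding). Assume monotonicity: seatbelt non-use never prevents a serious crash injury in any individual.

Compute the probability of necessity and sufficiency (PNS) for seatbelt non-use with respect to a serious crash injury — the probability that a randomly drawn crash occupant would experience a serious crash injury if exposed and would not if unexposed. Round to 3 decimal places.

PNS ≈ 0.456

p₁ = P(outcome | exposed) = 2103/3607 = 0.58303
p₀ = P(outcome | unexposed) = 97/766 = 0.12663
Under exogeneity and monotonicity, PNS = p₁ − p₀.
PNS = 0.58303 − 0.12663 = 0.4564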